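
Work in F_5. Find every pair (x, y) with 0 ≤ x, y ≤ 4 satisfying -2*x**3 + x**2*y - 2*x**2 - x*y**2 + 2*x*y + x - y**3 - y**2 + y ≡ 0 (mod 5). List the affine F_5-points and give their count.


Affine F_5-points: {(0, 0), (0, 2), (4, 4)}; count = 3.

For each of the 25 pairs (x, y) ∈ F_5², evaluate f(x, y) mod 5. Record the zeros.
  x = 0: [0↦0, 1↦4, 2↦0, 3↦2, 4↦4]  zeros at y ∈ {0, 2}
  x = 1: [0↦2, 1↦3, 2↦4, 3↦4, 4↦2]  zeros at y ∈ ∅
  x = 2: [0↦3, 1↦3, 2↦1, 3↦1, 4↦2]  zeros at y ∈ ∅
  x = 3: [0↦1, 1↦2, 2↦4, 3↦1, 4↦2]  zeros at y ∈ ∅
  x = 4: [0↦4, 1↦3, 2↦1, 3↦2, 4↦0]  zeros at y ∈ {4}
Collecting zeros: affine points = {(0, 0), (0, 2), (4, 4)}.
Total count |C(F_5)_aff| = 3.


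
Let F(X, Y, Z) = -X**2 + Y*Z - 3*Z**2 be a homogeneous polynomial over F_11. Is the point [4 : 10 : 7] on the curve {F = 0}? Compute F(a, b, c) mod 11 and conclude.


F(4,10,7) ≡ 6 (mod 11); P is NOT on the curve.

Evaluate F(4, 10, 7) term-by-term (mod 11).
  -X**2 ↦ -1·16·1·1 = -16
  Y*Z ↦ 1·1·10·7 = 70
  -3*Z**2 ↦ -3·1·1·49 = -147
Sum: F(4, 10, 7) = (-16) + (70) + (-147) = -93.
Reducing mod 11: -93 ≡ 6 (mod 11).
Since F(a, b, c) ≡ 6 ≠ 0 (mod 11), P does NOT lie on the curve.


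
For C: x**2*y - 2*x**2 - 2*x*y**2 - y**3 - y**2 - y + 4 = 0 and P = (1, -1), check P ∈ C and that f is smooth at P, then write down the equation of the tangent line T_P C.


Tangent line at P: -8*x + 3*y + 11 = 0.

Step 1: f(1, -1) = 0, so P lies on C.
Step 2: partial derivatives
  f_x(x, y) = 2*x*y - 4*x - 2*y**2, f_y(x, y) = x**2 - 4*x*y - 3*y**2 - 2*y - 1.
  f_x(P) = -8, f_y(P) = 3 (gradient nonzero, so P is smooth).
Step 3: tangent line at P: -8·(x − 1) + 3·(y − -1) = 0.
Expanding: -8*x + 3*y + 11 = 0.


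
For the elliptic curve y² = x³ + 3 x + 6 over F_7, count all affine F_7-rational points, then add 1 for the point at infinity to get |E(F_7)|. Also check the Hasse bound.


Affine points = {(3, 0), (6, 3), (6, 4)}; affine count = 3; |E(F_7)| = 4.

Discriminant check: Δ ∝ 4a³ + 27b² = 4·3³ + 27·6² = 4·27 + 27·36 ≡ 2 (mod 7). Nonzero ⇒ E is nonsingular.
For each x ∈ F_7, compute rhs = x³ + 3·x + 6 mod 7, then count y ∈ F_7 with y² ≡ rhs.
  x = 0: rhs = 6, matching y values: none (0 points).
  x = 1: rhs = 3, matching y values: none (0 points).
  x = 2: rhs = 6, matching y values: none (0 points).
  x = 3: rhs = 0, matching y values: 0 (1 points).
  x = 4: rhs = 5, matching y values: none (0 points).
  x = 5: rhs = 6, matching y values: none (0 points).
  x = 6: rhs = 2, matching y values: 3, 4 (2 points).
Total affine count: 3.
Full point count |E(F_7)| = 3 + 1 = 4.
Hasse bound: |4 − (7+1)| = |-4| = 4 ≤ 2√7 ≈ 5.2915 ✓.


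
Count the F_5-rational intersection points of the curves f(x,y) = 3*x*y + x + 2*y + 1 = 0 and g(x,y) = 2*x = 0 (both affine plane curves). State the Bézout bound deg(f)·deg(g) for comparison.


Common zeros: {(0, 2)}; count = 1; Bézout bound = 2.

deg(f) = 2, deg(g) = 1, so Bézout bound = 2.
Scan x ∈ F_5. For each x, list the y ∈ F_5 with f(x, y) ≡ 0 and those with g(x, y) ≡ 0 (mod 5); the common zeros in that column are the intersection.
  x = 0: f ≡ 0 at y ∈ {2}; g ≡ 0 at y ∈ {0, 1, 2, 3, 4}; common: {2}.
  x = 1: f ≡ 0 at y ∈ ∅; g ≡ 0 at y ∈ ∅; common: ∅.
  x = 2: f ≡ 0 at y ∈ {4}; g ≡ 0 at y ∈ ∅; common: ∅.
  x = 3: f ≡ 0 at y ∈ {1}; g ≡ 0 at y ∈ ∅; common: ∅.
  x = 4: f ≡ 0 at y ∈ {0}; g ≡ 0 at y ∈ ∅; common: ∅.
Collecting: common zeros = {(0, 2)}, so the count is 1.
Comparison with the Bézout bound: 1 ≤ 2 = deg(f)·deg(g), as expected for curves with no common component (the affine F_5-count falls short of the bound because intersections may lie at infinity, over extension fields, or carry multiplicity).


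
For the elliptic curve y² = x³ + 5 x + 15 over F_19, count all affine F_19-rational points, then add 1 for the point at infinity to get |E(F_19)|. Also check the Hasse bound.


Affine points = {(3, 0), (4, 2), (4, 17), (8, 4), (8, 15), (10, 1), (10, 18), (12, 6), (12, 13), (13, 4), (13, 15), (14, 6), (14, 13), (15, 8), (15, 11), (16, 7), (16, 12), (17, 4), (17, 15), (18, 3), (18, 16)}; affine count = 21; |E(F_19)| = 22.

Discriminant check: Δ ∝ 4a³ + 27b² = 4·5³ + 27·15² = 4·125 + 27·225 ≡ 1 (mod 19). Nonzero ⇒ E is nonsingular.
For each x ∈ F_19, compute rhs = x³ + 5·x + 15 mod 19, then count y ∈ F_19 with y² ≡ rhs.
  x = 0: rhs = 15, matching y values: none (0 points).
  x = 1: rhs = 2, matching y values: none (0 points).
  x = 2: rhs = 14, matching y values: none (0 points).
  x = 3: rhs = 0, matching y values: 0 (1 points).
  x = 4: rhs = 4, matching y values: 2, 17 (2 points).
  x = 5: rhs = 13, matching y values: none (0 points).
  x = 6: rhs = 14, matching y values: none (0 points).
  x = 7: rhs = 13, matching y values: none (0 points).
  x = 8: rhs = 16, matching y values: 4, 15 (2 points).
  x = 9: rhs = 10, matching y values: none (0 points).
  x = 10: rhs = 1, matching y values: 1, 18 (2 points).
  x = 11: rhs = 14, matching y values: none (0 points).
  x = 12: rhs = 17, matching y values: 6, 13 (2 points).
  x = 13: rhs = 16, matching y values: 4, 15 (2 points).
  x = 14: rhs = 17, matching y values: 6, 13 (2 points).
  x = 15: rhs = 7, matching y values: 8, 11 (2 points).
  x = 16: rhs = 11, matching y values: 7, 12 (2 points).
  x = 17: rhs = 16, matching y values: 4, 15 (2 points).
  x = 18: rhs = 9, matching y values: 3, 16 (2 points).
Total affine count: 21.
Full point count |E(F_19)| = 21 + 1 = 22.
Hasse bound: |22 − (19+1)| = |2| = 2 ≤ 2√19 ≈ 8.7178 ✓.


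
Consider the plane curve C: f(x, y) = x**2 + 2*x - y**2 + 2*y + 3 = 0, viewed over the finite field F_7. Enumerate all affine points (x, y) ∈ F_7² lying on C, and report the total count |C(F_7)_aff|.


Affine F_7-points: {(0, 3), (0, 6), (1, 1), (4, 1), (5, 3), (5, 6)}; count = 6.

For each of the 49 pairs (x, y) ∈ F_7², evaluate f(x, y) mod 7. Record the zeros.
  x = 0: [0↦3, 1↦4, 2↦3, 3↦0, 4↦2, 5↦2, 6↦0]  zeros at y ∈ {3, 6}
  x = 1: [0↦6, 1↦0, 2↦6, 3↦3, 4↦5, 5↦5, 6↦3]  zeros at y ∈ {1}
  x = 2: [0↦4, 1↦5, 2↦4, 3↦1, 4↦3, 5↦3, 6↦1]  zeros at y ∈ ∅
  x = 3: [0↦4, 1↦5, 2↦4, 3↦1, 4↦3, 5↦3, 6↦1]  zeros at y ∈ ∅
  x = 4: [0↦6, 1↦0, 2↦6, 3↦3, 4↦5, 5↦5, 6↦3]  zeros at y ∈ {1}
  x = 5: [0↦3, 1↦4, 2↦3, 3↦0, 4↦2, 5↦2, 6↦0]  zeros at y ∈ {3, 6}
  x = 6: [0↦2, 1↦3, 2↦2, 3↦6, 4↦1, 5↦1, 6↦6]  zeros at y ∈ ∅
Collecting zeros: affine points = {(0, 3), (0, 6), (1, 1), (4, 1), (5, 3), (5, 6)}.
Total count |C(F_7)_aff| = 6.


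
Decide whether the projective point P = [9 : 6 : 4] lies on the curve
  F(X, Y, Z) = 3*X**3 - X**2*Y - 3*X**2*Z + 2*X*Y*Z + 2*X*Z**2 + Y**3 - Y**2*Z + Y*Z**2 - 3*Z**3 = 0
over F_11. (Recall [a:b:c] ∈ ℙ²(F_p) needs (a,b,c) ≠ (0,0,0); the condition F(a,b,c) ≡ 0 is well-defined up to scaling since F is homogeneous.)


F(9,6,4) ≡ 6 (mod 11); P is NOT on the curve.

Evaluate F(9, 6, 4) term-by-term (mod 11).
  3*X**3 ↦ 3·729·1·1 = 2187
  -X**2*Y ↦ -1·81·6·1 = -486
  -3*X**2*Z ↦ -3·81·1·4 = -972
  2*X*Y*Z ↦ 2·9·6·4 = 432
  2*X*Z**2 ↦ 2·9·1·16 = 288
  Y**3 ↦ 1·1·216·1 = 216
  -Y**2*Z ↦ -1·1·36·4 = -144
  Y*Z**2 ↦ 1·1·6·16 = 96
  -3*Z**3 ↦ -3·1·1·64 = -192
Sum: F(9, 6, 4) = (2187) + (-486) + (-972) + (432) + (288) + (216) + (-144) + (96) + (-192) = 1425.
Reducing mod 11: 1425 ≡ 6 (mod 11).
Since F(a, b, c) ≡ 6 ≠ 0 (mod 11), P does NOT lie on the curve.


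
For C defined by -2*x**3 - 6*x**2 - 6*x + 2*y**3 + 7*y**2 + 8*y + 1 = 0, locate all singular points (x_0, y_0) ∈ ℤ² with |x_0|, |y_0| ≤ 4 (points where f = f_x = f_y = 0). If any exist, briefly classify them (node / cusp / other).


Singular points: {(-1, -1)}; classification: cusp.

Compute partial derivatives:
  f_x = -6*x**2 - 12*x - 6.
  f_y = 6*y**2 + 14*y + 8.
Scan x_0 ∈ {−4, ..., 4}. For each x_0, f_y(x_0, y) is a polynomial in y; find its integer roots y ∈ {−4, ..., 4}, then test f_x and f at those candidates.
  x = -4: f_y(-4, y) = 6*y**2 + 14*y + 8; vanishes at y ∈ {-1}. (-4, -1): f_x = -54 ≠ 0.
  x = -3: f_y(-3, y) = 6*y**2 + 14*y + 8; vanishes at y ∈ {-1}. (-3, -1): f_x = -24 ≠ 0.
  x = -2: f_y(-2, y) = 6*y**2 + 14*y + 8; vanishes at y ∈ {-1}. (-2, -1): f_x = -6 ≠ 0.
  x = -1: f_y(-1, y) = 6*y**2 + 14*y + 8; vanishes at y ∈ {-1}. (-1, -1): f_x = 0, f = 0 — SINGULAR.
  x = 0: f_y(0, y) = 6*y**2 + 14*y + 8; vanishes at y ∈ {-1}. (0, -1): f_x = -6 ≠ 0.
  x = 1: f_y(1, y) = 6*y**2 + 14*y + 8; vanishes at y ∈ {-1}. (1, -1): f_x = -24 ≠ 0.
  x = 2: f_y(2, y) = 6*y**2 + 14*y + 8; vanishes at y ∈ {-1}. (2, -1): f_x = -54 ≠ 0.
  x = 3: f_y(3, y) = 6*y**2 + 14*y + 8; vanishes at y ∈ {-1}. (3, -1): f_x = -96 ≠ 0.
  x = 4: f_y(4, y) = 6*y**2 + 14*y + 8; vanishes at y ∈ {-1}. (4, -1): f_x = -150 ≠ 0.
Only singular point on the grid: (-1, -1).
Classify: substitute x = -1 + u, y = -1 + v and expand: f = -2*u**3 + 2*v**3 + v**2.
No constant or linear terms (consistent with a singular point). Quadratic part: v**2. Cubic part: -2*u**3 + 2*v**3.
The quadratic part v**2 is a perfect square, so there is a single (double) tangent line v = 0, i.e. y = -1. Restricting the cubic part to that line (v = 0) leaves -2*u**3 ≠ 0, so f is not divisible by v and the branch is v² ≈ 2*u**3 to lowest order — this is a cusp.
Classification: cusp.


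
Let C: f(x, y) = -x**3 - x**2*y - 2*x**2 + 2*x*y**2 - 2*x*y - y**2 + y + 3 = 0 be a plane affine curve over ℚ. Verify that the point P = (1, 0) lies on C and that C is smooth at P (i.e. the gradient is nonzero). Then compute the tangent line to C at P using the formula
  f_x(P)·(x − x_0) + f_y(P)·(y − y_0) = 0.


Tangent line at P: -7*x - 2*y + 7 = 0.

Step 1: f(1, 0) = 0, so P lies on C.
Step 2: partial derivatives
  f_x(x, y) = -3*x**2 - 2*x*y - 4*x + 2*y**2 - 2*y, f_y(x, y) = -x**2 + 4*x*y - 2*x - 2*y + 1.
  f_x(P) = -7, f_y(P) = -2 (gradient nonzero, so P is smooth).
Step 3: tangent line at P: -7·(x − 1) + -2·(y − 0) = 0.
Expanding: -7*x - 2*y + 7 = 0.


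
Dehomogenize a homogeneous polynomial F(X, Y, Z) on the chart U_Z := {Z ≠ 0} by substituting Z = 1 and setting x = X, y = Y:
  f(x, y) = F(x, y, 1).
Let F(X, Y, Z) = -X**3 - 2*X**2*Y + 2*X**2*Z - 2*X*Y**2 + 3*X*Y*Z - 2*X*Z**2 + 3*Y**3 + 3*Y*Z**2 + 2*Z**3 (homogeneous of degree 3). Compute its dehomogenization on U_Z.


f(x, y) = -x**3 - 2*x**2*y + 2*x**2 - 2*x*y**2 + 3*x*y - 2*x + 3*y**3 + 3*y + 2

On U_Z we set Z = 1. Each monomial c·X^i·Y^j·Z^k in F becomes c·x^i·y^j·1^k = c·x^i·y^j.
Substituting Z = 1: F(X, Y, 1) = -x**3 - 2*x**2*y + 2*x**2 - 2*x*y**2 + 3*x*y - 2*x + 3*y**3 + 3*y + 2.
Note: deg(f) ≤ deg(F) = 3; strict inequality happens when F is divisible by Z (lost terms).


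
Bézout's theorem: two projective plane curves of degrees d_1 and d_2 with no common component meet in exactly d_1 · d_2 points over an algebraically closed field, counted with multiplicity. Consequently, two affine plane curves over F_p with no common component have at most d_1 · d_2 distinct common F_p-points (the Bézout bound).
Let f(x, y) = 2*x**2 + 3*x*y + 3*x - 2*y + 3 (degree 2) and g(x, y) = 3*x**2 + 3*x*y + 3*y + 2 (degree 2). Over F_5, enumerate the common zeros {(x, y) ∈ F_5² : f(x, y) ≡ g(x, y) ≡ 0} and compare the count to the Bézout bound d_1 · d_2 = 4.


Common zeros: ∅; count = 0; Bézout bound = 4.

deg(f) = 2, deg(g) = 2, so Bézout bound = 4.
Scan x ∈ F_5. For each x, list the y ∈ F_5 with f(x, y) ≡ 0 and those with g(x, y) ≡ 0 (mod 5); the common zeros in that column are the intersection.
  x = 0: f ≡ 0 at y ∈ {4}; g ≡ 0 at y ∈ {1}; common: ∅.
  x = 1: f ≡ 0 at y ∈ {2}; g ≡ 0 at y ∈ {0}; common: ∅.
  x = 2: f ≡ 0 at y ∈ {2}; g ≡ 0 at y ∈ {4}; common: ∅.
  x = 3: f ≡ 0 at y ∈ {0}; g ≡ 0 at y ∈ {3}; common: ∅.
  x = 4: f ≡ 0 at y ∈ ∅; g ≡ 0 at y ∈ {0, 1, 2, 3, 4}; common: ∅.
Collecting: common zeros = ∅, so the count is 0.
Comparison with the Bézout bound: 0 ≤ 4 = deg(f)·deg(g), as expected for curves with no common component (the affine F_5-count falls short of the bound because intersections may lie at infinity, over extension fields, or carry multiplicity).


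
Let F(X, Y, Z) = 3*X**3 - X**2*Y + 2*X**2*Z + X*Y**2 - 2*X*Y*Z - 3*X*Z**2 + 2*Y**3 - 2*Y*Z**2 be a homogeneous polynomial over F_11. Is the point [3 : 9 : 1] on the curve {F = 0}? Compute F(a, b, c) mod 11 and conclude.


F(3,9,1) ≡ 10 (mod 11); P is NOT on the curve.

Evaluate F(3, 9, 1) term-by-term (mod 11).
  3*X**3 ↦ 3·27·1·1 = 81
  -X**2*Y ↦ -1·9·9·1 = -81
  2*X**2*Z ↦ 2·9·1·1 = 18
  X*Y**2 ↦ 1·3·81·1 = 243
  -2*X*Y*Z ↦ -2·3·9·1 = -54
  -3*X*Z**2 ↦ -3·3·1·1 = -9
  2*Y**3 ↦ 2·1·729·1 = 1458
  -2*Y*Z**2 ↦ -2·1·9·1 = -18
Sum: F(3, 9, 1) = (81) + (-81) + (18) + (243) + (-54) + (-9) + (1458) + (-18) = 1638.
Reducing mod 11: 1638 ≡ 10 (mod 11).
Since F(a, b, c) ≡ 10 ≠ 0 (mod 11), P does NOT lie on the curve.


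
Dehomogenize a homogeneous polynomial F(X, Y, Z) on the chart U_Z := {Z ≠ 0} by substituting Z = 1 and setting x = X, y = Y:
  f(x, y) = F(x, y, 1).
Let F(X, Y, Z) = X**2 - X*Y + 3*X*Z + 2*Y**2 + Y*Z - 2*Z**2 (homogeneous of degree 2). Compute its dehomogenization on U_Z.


f(x, y) = x**2 - x*y + 3*x + 2*y**2 + y - 2

On U_Z we set Z = 1. Each monomial c·X^i·Y^j·Z^k in F becomes c·x^i·y^j·1^k = c·x^i·y^j.
Substituting Z = 1: F(X, Y, 1) = x**2 - x*y + 3*x + 2*y**2 + y - 2.
Note: deg(f) ≤ deg(F) = 2; strict inequality happens when F is divisible by Z (lost terms).


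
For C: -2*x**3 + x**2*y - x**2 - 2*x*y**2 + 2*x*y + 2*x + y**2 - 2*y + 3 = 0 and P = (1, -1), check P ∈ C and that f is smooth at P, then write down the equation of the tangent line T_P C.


Tangent line at P: -12*x + 3*y + 15 = 0.

Step 1: f(1, -1) = 0, so P lies on C.
Step 2: partial derivatives
  f_x(x, y) = -6*x**2 + 2*x*y - 2*x - 2*y**2 + 2*y + 2, f_y(x, y) = x**2 - 4*x*y + 2*x + 2*y - 2.
  f_x(P) = -12, f_y(P) = 3 (gradient nonzero, so P is smooth).
Step 3: tangent line at P: -12·(x − 1) + 3·(y − -1) = 0.
Expanding: -12*x + 3*y + 15 = 0.


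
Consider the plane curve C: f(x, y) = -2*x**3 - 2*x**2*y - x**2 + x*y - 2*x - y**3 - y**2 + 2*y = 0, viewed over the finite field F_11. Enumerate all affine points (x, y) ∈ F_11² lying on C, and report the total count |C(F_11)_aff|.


Affine F_11-points: {(0, 0), (0, 1), (0, 9), (2, 2), (4, 7), (5, 1), (5, 10), (6, 7), (7, 10), (9, 3), (10, 1), (10, 2), (10, 7)}; count = 13.

For each of the 121 pairs (x, y) ∈ F_11², evaluate f(x, y) mod 11. Record the zeros.
  x = 0: [0↦0, 1↦0, 2↦3, 3↦3, 4↦5, 5↦3, 6↦2, 7↦7, 8↦1, 9↦0, 10↦9]  zeros at y ∈ {0, 1, 9}
  x = 1: [0↦6, 1↦5, 2↦7, 3↦6, 4↦7, 5↦4, 6↦2, 7↦6, 8↦10, 9↦8, 10↦5]  zeros at y ∈ ∅
  x = 2: [0↦9, 1↦3, 2↦0, 3↦5, 4↦1, 5↦4, 6↦8, 7↦7, 8↦6, 9↦10, 10↦2]  zeros at y ∈ {2}
  x = 3: [0↦8, 1↦4, 2↦3, 3↦10, 4↦8, 5↦2, 6↦8, 7↦9, 8↦10, 9↦5, 10↦10]  zeros at y ∈ ∅
  x = 4: [0↦2, 1↦7, 2↦4, 3↦9, 4↦5, 5↦8, 6↦1, 7↦0, 8↦10, 9↦3, 10↦6]  zeros at y ∈ {7}
  x = 5: [0↦1, 1↦0, 2↦2, 3↦1, 4↦2, 5↦10, 6↦8, 7↦1, 8↦5, 9↦3, 10↦0]  zeros at y ∈ {1, 10}
  x = 6: [0↦4, 1↦4, 2↦7, 3↦7, 4↦9, 5↦7, 6↦6, 7↦0, 8↦5, 9↦4, 10↦2]  zeros at y ∈ {7}
  x = 7: [0↦10, 1↦7, 2↦7, 3↦4, 4↦3, 5↦9, 6↦5, 7↦7, 8↦9, 9↦5, 10↦0]  zeros at y ∈ {10}
  x = 8: [0↦7, 1↦8, 2↦1, 3↦2, 4↦5, 5↦4, 6↦4, 7↦10, 8↦5, 9↦5, 10↦4]  zeros at y ∈ ∅
  x = 9: [0↦5, 1↦6, 2↦10, 3↦0, 4↦3, 5↦2, 6↦2, 7↦8, 8↦3, 9↦3, 10↦2]  zeros at y ∈ {3}
  x = 10: [0↦3, 1↦0, 2↦0, 3↦8, 4↦7, 5↦2, 6↦9, 7↦0, 8↦2, 9↦9, 10↦4]  zeros at y ∈ {1, 2, 7}
Collecting zeros: affine points = {(0, 0), (0, 1), (0, 9), (2, 2), (4, 7), (5, 1), (5, 10), (6, 7), (7, 10), (9, 3), (10, 1), (10, 2), (10, 7)}.
Total count |C(F_11)_aff| = 13.


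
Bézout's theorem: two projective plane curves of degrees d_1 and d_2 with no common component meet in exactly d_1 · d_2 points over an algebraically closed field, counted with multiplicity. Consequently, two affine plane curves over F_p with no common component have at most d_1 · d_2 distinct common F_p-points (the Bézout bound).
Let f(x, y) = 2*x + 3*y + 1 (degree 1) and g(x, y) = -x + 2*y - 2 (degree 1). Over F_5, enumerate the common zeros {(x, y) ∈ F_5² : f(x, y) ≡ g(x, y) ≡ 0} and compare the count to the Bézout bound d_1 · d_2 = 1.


Common zeros: {(1, 4)}; count = 1; Bézout bound = 1.

deg(f) = 1, deg(g) = 1, so Bézout bound = 1.
Scan x ∈ F_5. For each x, list the y ∈ F_5 with f(x, y) ≡ 0 and those with g(x, y) ≡ 0 (mod 5); the common zeros in that column are the intersection.
  x = 0: f ≡ 0 at y ∈ {3}; g ≡ 0 at y ∈ {1}; common: ∅.
  x = 1: f ≡ 0 at y ∈ {4}; g ≡ 0 at y ∈ {4}; common: {4}.
  x = 2: f ≡ 0 at y ∈ {0}; g ≡ 0 at y ∈ {2}; common: ∅.
  x = 3: f ≡ 0 at y ∈ {1}; g ≡ 0 at y ∈ {0}; common: ∅.
  x = 4: f ≡ 0 at y ∈ {2}; g ≡ 0 at y ∈ {3}; common: ∅.
Collecting: common zeros = {(1, 4)}, so the count is 1.
Comparison with the Bézout bound: 1 ≤ 1 = deg(f)·deg(g), as expected for curves with no common component (the bound is attained).


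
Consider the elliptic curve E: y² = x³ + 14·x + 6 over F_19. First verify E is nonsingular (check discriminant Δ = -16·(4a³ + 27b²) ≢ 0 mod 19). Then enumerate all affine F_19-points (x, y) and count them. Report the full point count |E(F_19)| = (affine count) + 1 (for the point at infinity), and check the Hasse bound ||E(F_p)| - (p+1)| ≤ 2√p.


Affine points = {(0, 5), (0, 14), (2, 2), (2, 17), (5, 7), (5, 12), (9, 5), (9, 14), (10, 5), (10, 14), (11, 3), (11, 16), (14, 1), (14, 18), (15, 0)}; affine count = 15; |E(F_19)| = 16.

Discriminant check: Δ ∝ 4a³ + 27b² = 4·14³ + 27·6² = 4·2744 + 27·36 ≡ 16 (mod 19). Nonzero ⇒ E is nonsingular.
For each x ∈ F_19, compute rhs = x³ + 14·x + 6 mod 19, then count y ∈ F_19 with y² ≡ rhs.
  x = 0: rhs = 6, matching y values: 5, 14 (2 points).
  x = 1: rhs = 2, matching y values: none (0 points).
  x = 2: rhs = 4, matching y values: 2, 17 (2 points).
  x = 3: rhs = 18, matching y values: none (0 points).
  x = 4: rhs = 12, matching y values: none (0 points).
  x = 5: rhs = 11, matching y values: 7, 12 (2 points).
  x = 6: rhs = 2, matching y values: none (0 points).
  x = 7: rhs = 10, matching y values: none (0 points).
  x = 8: rhs = 3, matching y values: none (0 points).
  x = 9: rhs = 6, matching y values: 5, 14 (2 points).
  x = 10: rhs = 6, matching y values: 5, 14 (2 points).
  x = 11: rhs = 9, matching y values: 3, 16 (2 points).
  x = 12: rhs = 2, matching y values: none (0 points).
  x = 13: rhs = 10, matching y values: none (0 points).
  x = 14: rhs = 1, matching y values: 1, 18 (2 points).
  x = 15: rhs = 0, matching y values: 0 (1 points).
  x = 16: rhs = 13, matching y values: none (0 points).
  x = 17: rhs = 8, matching y values: none (0 points).
  x = 18: rhs = 10, matching y values: none (0 points).
Total affine count: 15.
Full point count |E(F_19)| = 15 + 1 = 16.
Hasse bound: |16 − (19+1)| = |-4| = 4 ≤ 2√19 ≈ 8.7178 ✓.


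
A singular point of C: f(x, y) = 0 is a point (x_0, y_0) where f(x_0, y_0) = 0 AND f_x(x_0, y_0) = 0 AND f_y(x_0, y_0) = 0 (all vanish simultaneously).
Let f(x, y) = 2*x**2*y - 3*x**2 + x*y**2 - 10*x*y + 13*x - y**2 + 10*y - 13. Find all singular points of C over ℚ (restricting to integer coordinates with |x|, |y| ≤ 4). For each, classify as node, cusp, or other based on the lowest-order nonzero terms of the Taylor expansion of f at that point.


Singular points: {(2, 1)}; classification: node.

Compute partial derivatives:
  f_x = 4*x*y - 6*x + y**2 - 10*y + 13.
  f_y = 2*x**2 + 2*x*y - 10*x - 2*y + 10.
Scan x_0 ∈ {−4, ..., 4}. For each x_0, f_y(x_0, y) is a polynomial in y; find its integer roots y ∈ {−4, ..., 4}, then test f_x and f at those candidates.
  x = -4: f_y(-4, y) = 82 - 10*y; no integer root y with |y| ≤ 4.
  x = -3: f_y(-3, y) = 58 - 8*y; no integer root y with |y| ≤ 4.
  x = -2: f_y(-2, y) = 38 - 6*y; no integer root y with |y| ≤ 4.
  x = -1: f_y(-1, y) = 22 - 4*y; no integer root y with |y| ≤ 4.
  x = 0: f_y(0, y) = 10 - 2*y; no integer root y with |y| ≤ 4.
  x = 1: f_y(1, y) = 2; no integer root y with |y| ≤ 4.
  x = 2: f_y(2, y) = 2*y - 2; vanishes at y ∈ {1}. (2, 1): f_x = 0, f = 0 — SINGULAR.
  x = 3: f_y(3, y) = 4*y - 2; no integer root y with |y| ≤ 4.
  x = 4: f_y(4, y) = 6*y + 2; no integer root y with |y| ≤ 4.
Only singular point on the grid: (2, 1).
Classify: substitute x = 2 + u, y = 1 + v and expand: f = 2*u**2*v - u**2 + u*v**2 + v**2.
No constant or linear terms (consistent with a singular point). Quadratic part: -u**2 + v**2. Cubic part: 2*u**2*v + u*v**2.
The quadratic part v**2 - u**2 = (v − u)(v + u) splits into two distinct linear factors, so there are two distinct tangent lines y − 1 = ±(x − 2) — this is a node (ordinary double point).
Classification: node.


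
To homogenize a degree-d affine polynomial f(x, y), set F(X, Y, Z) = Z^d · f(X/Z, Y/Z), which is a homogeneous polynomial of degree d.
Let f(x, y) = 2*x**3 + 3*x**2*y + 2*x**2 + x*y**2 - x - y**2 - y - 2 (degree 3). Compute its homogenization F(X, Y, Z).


F(X, Y, Z) = 2*X**3 + 3*X**2*Y + 2*X**2*Z + X*Y**2 - X*Z**2 - Y**2*Z - Y*Z**2 - 2*Z**3

deg(f) = 3.
Substitute x = X/Z, y = Y/Z into f, then multiply by Z^3.
  monomial 2·x^3·y^0 ↦ 2·X^3·Y^0·Z^0.
  monomial 3·x^2·y^1 ↦ 3·X^2·Y^1·Z^0.
  monomial 2·x^2·y^0 ↦ 2·X^2·Y^0·Z^1.
  monomial 1·x^1·y^2 ↦ 1·X^1·Y^2·Z^0.
  monomial -1·x^1·y^0 ↦ -1·X^1·Y^0·Z^2.
  monomial -1·x^0·y^2 ↦ -1·X^0·Y^2·Z^1.
  monomial -1·x^0·y^1 ↦ -1·X^0·Y^1·Z^2.
  monomial -2·x^0·y^0 ↦ -2·X^0·Y^0·Z^3.
Collecting: F(X, Y, Z) = 2*X**3 + 3*X**2*Y + 2*X**2*Z + X*Y**2 - X*Z**2 - Y**2*Z - Y*Z**2 - 2*Z**3.


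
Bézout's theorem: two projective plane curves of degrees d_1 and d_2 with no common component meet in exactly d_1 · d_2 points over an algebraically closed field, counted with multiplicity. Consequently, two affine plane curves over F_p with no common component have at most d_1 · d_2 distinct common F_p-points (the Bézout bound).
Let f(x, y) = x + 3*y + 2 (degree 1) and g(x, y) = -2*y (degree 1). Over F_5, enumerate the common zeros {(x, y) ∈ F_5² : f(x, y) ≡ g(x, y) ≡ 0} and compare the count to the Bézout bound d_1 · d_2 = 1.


Common zeros: {(3, 0)}; count = 1; Bézout bound = 1.

deg(f) = 1, deg(g) = 1, so Bézout bound = 1.
Scan x ∈ F_5. For each x, list the y ∈ F_5 with f(x, y) ≡ 0 and those with g(x, y) ≡ 0 (mod 5); the common zeros in that column are the intersection.
  x = 0: f ≡ 0 at y ∈ {1}; g ≡ 0 at y ∈ {0}; common: ∅.
  x = 1: f ≡ 0 at y ∈ {4}; g ≡ 0 at y ∈ {0}; common: ∅.
  x = 2: f ≡ 0 at y ∈ {2}; g ≡ 0 at y ∈ {0}; common: ∅.
  x = 3: f ≡ 0 at y ∈ {0}; g ≡ 0 at y ∈ {0}; common: {0}.
  x = 4: f ≡ 0 at y ∈ {3}; g ≡ 0 at y ∈ {0}; common: ∅.
Collecting: common zeros = {(3, 0)}, so the count is 1.
Comparison with the Bézout bound: 1 ≤ 1 = deg(f)·deg(g), as expected for curves with no common component (the bound is attained).


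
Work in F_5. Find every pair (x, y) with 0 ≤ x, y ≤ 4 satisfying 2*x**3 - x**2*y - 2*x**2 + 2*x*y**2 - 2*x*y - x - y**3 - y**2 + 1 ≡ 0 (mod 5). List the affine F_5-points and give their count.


Affine F_5-points: {(0, 3), (1, 0), (1, 2), (1, 4), (2, 2), (3, 4), (4, 1), (4, 2), (4, 4)}; count = 9.

For each of the 25 pairs (x, y) ∈ F_5², evaluate f(x, y) mod 5. Record the zeros.
  x = 0: [0↦1, 1↦4, 2↦4, 3↦0, 4↦1]  zeros at y ∈ {3}
  x = 1: [0↦0, 1↦2, 2↦0, 3↦3, 4↦0]  zeros at y ∈ {0, 2, 4}
  x = 2: [0↦2, 1↦1, 2↦0, 3↦3, 4↦4]  zeros at y ∈ {2}
  x = 3: [0↦4, 1↦3, 2↦1, 3↦2, 4↦0]  zeros at y ∈ {4}
  x = 4: [0↦3, 1↦0, 2↦0, 3↦2, 4↦0]  zeros at y ∈ {1, 2, 4}
Collecting zeros: affine points = {(0, 3), (1, 0), (1, 2), (1, 4), (2, 2), (3, 4), (4, 1), (4, 2), (4, 4)}.
Total count |C(F_5)_aff| = 9.


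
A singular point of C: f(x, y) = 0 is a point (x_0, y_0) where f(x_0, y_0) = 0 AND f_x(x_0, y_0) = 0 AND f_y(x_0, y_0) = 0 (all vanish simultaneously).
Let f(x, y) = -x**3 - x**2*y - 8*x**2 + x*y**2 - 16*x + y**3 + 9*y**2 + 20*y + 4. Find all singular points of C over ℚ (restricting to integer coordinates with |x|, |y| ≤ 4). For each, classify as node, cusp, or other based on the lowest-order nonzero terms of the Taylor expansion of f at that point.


Singular points: {(-2, -2)}; classification: cusp.

Compute partial derivatives:
  f_x = -3*x**2 - 2*x*y - 16*x + y**2 - 16.
  f_y = -x**2 + 2*x*y + 3*y**2 + 18*y + 20.
Scan x_0 ∈ {−4, ..., 4}. For each x_0, f_y(x_0, y) is a polynomial in y; find its integer roots y ∈ {−4, ..., 4}, then test f_x and f at those candidates.
  x = -4: f_y(-4, y) = 3*y**2 + 10*y + 4; no integer root y with |y| ≤ 4.
  x = -3: f_y(-3, y) = 3*y**2 + 12*y + 11; no integer root y with |y| ≤ 4.
  x = -2: f_y(-2, y) = 3*y**2 + 14*y + 16; vanishes at y ∈ {-2}. (-2, -2): f_x = 0, f = 0 — SINGULAR.
  x = -1: f_y(-1, y) = 3*y**2 + 16*y + 19; no integer root y with |y| ≤ 4.
  x = 0: f_y(0, y) = 3*y**2 + 18*y + 20; no integer root y with |y| ≤ 4.
  x = 1: f_y(1, y) = 3*y**2 + 20*y + 19; no integer root y with |y| ≤ 4.
  x = 2: f_y(2, y) = 3*y**2 + 22*y + 16; no integer root y with |y| ≤ 4.
  x = 3: f_y(3, y) = 3*y**2 + 24*y + 11; no integer root y with |y| ≤ 4.
  x = 4: f_y(4, y) = 3*y**2 + 26*y + 4; no integer root y with |y| ≤ 4.
Only singular point on the grid: (-2, -2).
Classify: substitute x = -2 + u, y = -2 + v and expand: f = -u**3 - u**2*v + u*v**2 + v**3 + v**2.
No constant or linear terms (consistent with a singular point). Quadratic part: v**2. Cubic part: -u**3 - u**2*v + u*v**2 + v**3.
The quadratic part v**2 is a perfect square, so there is a single (double) tangent line v = 0, i.e. y = -2. Restricting the cubic part to that line (v = 0) leaves -u**3 ≠ 0, so f is not divisible by v and the branch is v² ≈ u**3 to lowest order — this is a cusp.
Classification: cusp.


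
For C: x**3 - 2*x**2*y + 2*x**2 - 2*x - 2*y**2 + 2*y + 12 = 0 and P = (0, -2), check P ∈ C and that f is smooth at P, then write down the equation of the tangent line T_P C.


Tangent line at P: -2*x + 10*y + 20 = 0.

Step 1: f(0, -2) = 0, so P lies on C.
Step 2: partial derivatives
  f_x(x, y) = 3*x**2 - 4*x*y + 4*x - 2, f_y(x, y) = -2*x**2 - 4*y + 2.
  f_x(P) = -2, f_y(P) = 10 (gradient nonzero, so P is smooth).
Step 3: tangent line at P: -2·(x − 0) + 10·(y − -2) = 0.
Expanding: -2*x + 10*y + 20 = 0.


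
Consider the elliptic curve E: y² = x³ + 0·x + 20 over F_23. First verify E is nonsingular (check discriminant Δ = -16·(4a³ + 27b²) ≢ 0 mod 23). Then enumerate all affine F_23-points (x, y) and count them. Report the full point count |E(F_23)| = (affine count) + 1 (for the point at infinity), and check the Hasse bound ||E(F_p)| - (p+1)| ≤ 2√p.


Affine points = {(3, 1), (3, 22), (6, 11), (6, 12), (7, 8), (7, 15), (8, 7), (8, 16), (9, 6), (9, 17), (10, 10), (10, 13), (12, 0), (13, 3), (13, 20), (14, 2), (14, 21), (19, 5), (19, 18), (20, 4), (20, 19), (21, 9), (21, 14)}; affine count = 23; |E(F_23)| = 24.

Discriminant check: Δ ∝ 4a³ + 27b² = 4·0³ + 27·20² = 4·0 + 27·400 ≡ 13 (mod 23). Nonzero ⇒ E is nonsingular.
For each x ∈ F_23, compute rhs = x³ + 0·x + 20 mod 23, then count y ∈ F_23 with y² ≡ rhs.
  x = 0: rhs = 20, matching y values: none (0 points).
  x = 1: rhs = 21, matching y values: none (0 points).
  x = 2: rhs = 5, matching y values: none (0 points).
  x = 3: rhs = 1, matching y values: 1, 22 (2 points).
  x = 4: rhs = 15, matching y values: none (0 points).
  x = 5: rhs = 7, matching y values: none (0 points).
  x = 6: rhs = 6, matching y values: 11, 12 (2 points).
  x = 7: rhs = 18, matching y values: 8, 15 (2 points).
  x = 8: rhs = 3, matching y values: 7, 16 (2 points).
  x = 9: rhs = 13, matching y values: 6, 17 (2 points).
  x = 10: rhs = 8, matching y values: 10, 13 (2 points).
  x = 11: rhs = 17, matching y values: none (0 points).
  x = 12: rhs = 0, matching y values: 0 (1 points).
  x = 13: rhs = 9, matching y values: 3, 20 (2 points).
  x = 14: rhs = 4, matching y values: 2, 21 (2 points).
  x = 15: rhs = 14, matching y values: none (0 points).
  x = 16: rhs = 22, matching y values: none (0 points).
  x = 17: rhs = 11, matching y values: none (0 points).
  x = 18: rhs = 10, matching y values: none (0 points).
  x = 19: rhs = 2, matching y values: 5, 18 (2 points).
  x = 20: rhs = 16, matching y values: 4, 19 (2 points).
  x = 21: rhs = 12, matching y values: 9, 14 (2 points).
  x = 22: rhs = 19, matching y values: none (0 points).
Total affine count: 23.
Full point count |E(F_23)| = 23 + 1 = 24.
Hasse bound: |24 − (23+1)| = |0| = 0 ≤ 2√23 ≈ 9.5917 ✓.


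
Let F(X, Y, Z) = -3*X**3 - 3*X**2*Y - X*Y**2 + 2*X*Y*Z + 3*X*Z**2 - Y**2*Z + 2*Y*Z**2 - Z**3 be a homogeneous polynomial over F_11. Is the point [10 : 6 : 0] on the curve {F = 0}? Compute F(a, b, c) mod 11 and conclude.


F(10,6,0) ≡ 10 (mod 11); P is NOT on the curve.

Evaluate F(10, 6, 0) term-by-term (mod 11).
  -3*X**3 ↦ -3·1000·1·1 = -3000
  -3*X**2*Y ↦ -3·100·6·1 = -1800
  -X*Y**2 ↦ -1·10·36·1 = -360
  2*X*Y*Z ↦ 2·10·6·0 = 0
  3*X*Z**2 ↦ 3·10·1·0 = 0
  -Y**2*Z ↦ -1·1·36·0 = 0
  2*Y*Z**2 ↦ 2·1·6·0 = 0
  -Z**3 ↦ -1·1·1·0 = 0
Sum: F(10, 6, 0) = (-3000) + (-1800) + (-360) + (0) + (0) + (0) + (0) + (0) = -5160.
Reducing mod 11: -5160 ≡ 10 (mod 11).
Since F(a, b, c) ≡ 10 ≠ 0 (mod 11), P does NOT lie on the curve.


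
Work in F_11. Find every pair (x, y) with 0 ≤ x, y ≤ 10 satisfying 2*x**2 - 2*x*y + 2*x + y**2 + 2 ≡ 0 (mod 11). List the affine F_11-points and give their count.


Affine F_11-points: {(0, 3), (0, 8), (2, 1), (2, 3), (3, 7), (3, 10), (6, 2), (6, 10), (7, 6), (7, 8), (9, 1), (9, 6)}; count = 12.

For each of the 121 pairs (x, y) ∈ F_11², evaluate f(x, y) mod 11. Record the zeros.
  x = 0: [0↦2, 1↦3, 2↦6, 3↦0, 4↦7, 5↦5, 6↦5, 7↦7, 8↦0, 9↦6, 10↦3]  zeros at y ∈ {3, 8}
  x = 1: [0↦6, 1↦5, 2↦6, 3↦9, 4↦3, 5↦10, 6↦8, 7↦8, 8↦10, 9↦3, 10↦9]  zeros at y ∈ ∅
  x = 2: [0↦3, 1↦0, 2↦10, 3↦0, 4↦3, 5↦8, 6↦4, 7↦2, 8↦2, 9↦4, 10↦8]  zeros at y ∈ {1, 3}
  x = 3: [0↦4, 1↦10, 2↦7, 3↦6, 4↦7, 5↦10, 6↦4, 7↦0, 8↦9, 9↦9, 10↦0]  zeros at y ∈ {7, 10}
  x = 4: [0↦9, 1↦2, 2↦8, 3↦5, 4↦4, 5↦5, 6↦8, 7↦2, 8↦9, 9↦7, 10↦7]  zeros at y ∈ ∅
  x = 5: [0↦7, 1↦9, 2↦2, 3↦8, 4↦5, 5↦4, 6↦5, 7↦8, 8↦2, 9↦9, 10↦7]  zeros at y ∈ ∅
  x = 6: [0↦9, 1↦9, 2↦0, 3↦4, 4↦10, 5↦7, 6↦6, 7↦7, 8↦10, 9↦4, 10↦0]  zeros at y ∈ {2, 10}
  x = 7: [0↦4, 1↦2, 2↦2, 3↦4, 4↦8, 5↦3, 6↦0, 7↦10, 8↦0, 9↦3, 10↦8]  zeros at y ∈ {6, 8}
  x = 8: [0↦3, 1↦10, 2↦8, 3↦8, 4↦10, 5↦3, 6↦9, 7↦6, 8↦5, 9↦6, 10↦9]  zeros at y ∈ ∅
  x = 9: [0↦6, 1↦0, 2↦7, 3↦5, 4↦5, 5↦7, 6↦0, 7↦6, 8↦3, 9↦2, 10↦3]  zeros at y ∈ {1, 6}
  x = 10: [0↦2, 1↦5, 2↦10, 3↦6, 4↦4, 5↦4, 6↦6, 7↦10, 8↦5, 9↦2, 10↦1]  zeros at y ∈ ∅
Collecting zeros: affine points = {(0, 3), (0, 8), (2, 1), (2, 3), (3, 7), (3, 10), (6, 2), (6, 10), (7, 6), (7, 8), (9, 1), (9, 6)}.
Total count |C(F_11)_aff| = 12.


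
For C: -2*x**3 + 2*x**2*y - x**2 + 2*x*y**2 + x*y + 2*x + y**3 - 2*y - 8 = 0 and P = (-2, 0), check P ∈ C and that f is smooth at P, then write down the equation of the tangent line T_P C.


Tangent line at P: -18*x + 4*y - 36 = 0.

Step 1: f(-2, 0) = 0, so P lies on C.
Step 2: partial derivatives
  f_x(x, y) = -6*x**2 + 4*x*y - 2*x + 2*y**2 + y + 2, f_y(x, y) = 2*x**2 + 4*x*y + x + 3*y**2 - 2.
  f_x(P) = -18, f_y(P) = 4 (gradient nonzero, so P is smooth).
Step 3: tangent line at P: -18·(x − -2) + 4·(y − 0) = 0.
Expanding: -18*x + 4*y - 36 = 0.


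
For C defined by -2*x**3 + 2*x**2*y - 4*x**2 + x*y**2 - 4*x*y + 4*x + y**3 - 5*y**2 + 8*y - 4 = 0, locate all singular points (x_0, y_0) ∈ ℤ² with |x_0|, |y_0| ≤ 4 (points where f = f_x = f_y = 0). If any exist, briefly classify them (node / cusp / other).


Singular points: {(0, 2)}; classification: cusp.

Compute partial derivatives:
  f_x = -6*x**2 + 4*x*y - 8*x + y**2 - 4*y + 4.
  f_y = 2*x**2 + 2*x*y - 4*x + 3*y**2 - 10*y + 8.
Scan x_0 ∈ {−4, ..., 4}. For each x_0, f_y(x_0, y) is a polynomial in y; find its integer roots y ∈ {−4, ..., 4}, then test f_x and f at those candidates.
  x = -4: f_y(-4, y) = 3*y**2 - 18*y + 56; no integer root y with |y| ≤ 4.
  x = -3: f_y(-3, y) = 3*y**2 - 16*y + 38; no integer root y with |y| ≤ 4.
  x = -2: f_y(-2, y) = 3*y**2 - 14*y + 24; no integer root y with |y| ≤ 4.
  x = -1: f_y(-1, y) = 3*y**2 - 12*y + 14; no integer root y with |y| ≤ 4.
  x = 0: f_y(0, y) = 3*y**2 - 10*y + 8; vanishes at y ∈ {2}. (0, 2): f_x = 0, f = 0 — SINGULAR.
  x = 1: f_y(1, y) = 3*y**2 - 8*y + 6; no integer root y with |y| ≤ 4.
  x = 2: f_y(2, y) = 3*y**2 - 6*y + 8; no integer root y with |y| ≤ 4.
  x = 3: f_y(3, y) = 3*y**2 - 4*y + 14; no integer root y with |y| ≤ 4.
  x = 4: f_y(4, y) = 3*y**2 - 2*y + 24; no integer root y with |y| ≤ 4.
Only singular point on the grid: (0, 2).
Classify: substitute x = 0 + u, y = 2 + v and expand: f = -2*u**3 + 2*u**2*v + u*v**2 + v**3 + v**2.
No constant or linear terms (consistent with a singular point). Quadratic part: v**2. Cubic part: -2*u**3 + 2*u**2*v + u*v**2 + v**3.
The quadratic part v**2 is a perfect square, so there is a single (double) tangent line v = 0, i.e. y = 2. Restricting the cubic part to that line (v = 0) leaves -2*u**3 ≠ 0, so f is not divisible by v and the branch is v² ≈ 2*u**3 to lowest order — this is a cusp.
Classification: cusp.


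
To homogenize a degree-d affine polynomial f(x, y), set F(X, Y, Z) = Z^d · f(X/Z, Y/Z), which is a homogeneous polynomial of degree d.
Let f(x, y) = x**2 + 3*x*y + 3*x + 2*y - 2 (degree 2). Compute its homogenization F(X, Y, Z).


F(X, Y, Z) = X**2 + 3*X*Y + 3*X*Z + 2*Y*Z - 2*Z**2

deg(f) = 2.
Substitute x = X/Z, y = Y/Z into f, then multiply by Z^2.
  monomial 1·x^2·y^0 ↦ 1·X^2·Y^0·Z^0.
  monomial 3·x^1·y^1 ↦ 3·X^1·Y^1·Z^0.
  monomial 3·x^1·y^0 ↦ 3·X^1·Y^0·Z^1.
  monomial 2·x^0·y^1 ↦ 2·X^0·Y^1·Z^1.
  monomial -2·x^0·y^0 ↦ -2·X^0·Y^0·Z^2.
Collecting: F(X, Y, Z) = X**2 + 3*X*Y + 3*X*Z + 2*Y*Z - 2*Z**2.


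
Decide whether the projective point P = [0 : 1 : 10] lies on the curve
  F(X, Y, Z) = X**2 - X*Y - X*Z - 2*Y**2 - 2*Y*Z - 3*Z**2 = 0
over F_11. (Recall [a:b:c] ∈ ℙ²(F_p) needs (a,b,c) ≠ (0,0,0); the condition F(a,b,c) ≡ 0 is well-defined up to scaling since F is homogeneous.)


F(0,1,10) ≡ 8 (mod 11); P is NOT on the curve.

Evaluate F(0, 1, 10) term-by-term (mod 11).
  X**2 ↦ 1·0·1·1 = 0
  -X*Y ↦ -1·0·1·1 = 0
  -X*Z ↦ -1·0·1·10 = 0
  -2*Y**2 ↦ -2·1·1·1 = -2
  -2*Y*Z ↦ -2·1·1·10 = -20
  -3*Z**2 ↦ -3·1·1·100 = -300
Sum: F(0, 1, 10) = (0) + (0) + (0) + (-2) + (-20) + (-300) = -322.
Reducing mod 11: -322 ≡ 8 (mod 11).
Since F(a, b, c) ≡ 8 ≠ 0 (mod 11), P does NOT lie on the curve.


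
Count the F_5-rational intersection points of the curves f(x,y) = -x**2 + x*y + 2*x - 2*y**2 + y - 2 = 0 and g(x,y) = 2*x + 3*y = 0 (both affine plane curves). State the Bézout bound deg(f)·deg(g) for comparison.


Common zeros: ∅; count = 0; Bézout bound = 2.

deg(f) = 2, deg(g) = 1, so Bézout bound = 2.
Scan x ∈ F_5. For each x, list the y ∈ F_5 with f(x, y) ≡ 0 and those with g(x, y) ≡ 0 (mod 5); the common zeros in that column are the intersection.
  x = 0: f ≡ 0 at y ∈ {4}; g ≡ 0 at y ∈ {0}; common: ∅.
  x = 1: f ≡ 0 at y ∈ {2, 4}; g ≡ 0 at y ∈ {1}; common: ∅.
  x = 2: f ≡ 0 at y ∈ ∅; g ≡ 0 at y ∈ {2}; common: ∅.
  x = 3: f ≡ 0 at y ∈ {0, 2}; g ≡ 0 at y ∈ {3}; common: ∅.
  x = 4: f ≡ 0 at y ∈ {0}; g ≡ 0 at y ∈ {4}; common: ∅.
Collecting: common zeros = ∅, so the count is 0.
Comparison with the Bézout bound: 0 ≤ 2 = deg(f)·deg(g), as expected for curves with no common component (the affine F_5-count falls short of the bound because intersections may lie at infinity, over extension fields, or carry multiplicity).


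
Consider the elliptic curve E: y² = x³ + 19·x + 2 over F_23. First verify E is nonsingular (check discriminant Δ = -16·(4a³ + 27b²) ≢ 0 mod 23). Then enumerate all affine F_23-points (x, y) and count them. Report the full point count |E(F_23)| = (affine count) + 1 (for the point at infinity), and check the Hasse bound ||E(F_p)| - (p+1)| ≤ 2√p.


Affine points = {(0, 5), (0, 18), (2, 5), (2, 18), (4, 2), (4, 21), (7, 8), (7, 15), (11, 1), (11, 22), (12, 7), (12, 16), (13, 10), (13, 13), (16, 3), (16, 20), (18, 9), (18, 14), (19, 0), (21, 5), (21, 18)}; affine count = 21; |E(F_23)| = 22.

Discriminant check: Δ ∝ 4a³ + 27b² = 4·19³ + 27·2² = 4·6859 + 27·4 ≡ 13 (mod 23). Nonzero ⇒ E is nonsingular.
For each x ∈ F_23, compute rhs = x³ + 19·x + 2 mod 23, then count y ∈ F_23 with y² ≡ rhs.
  x = 0: rhs = 2, matching y values: 5, 18 (2 points).
  x = 1: rhs = 22, matching y values: none (0 points).
  x = 2: rhs = 2, matching y values: 5, 18 (2 points).
  x = 3: rhs = 17, matching y values: none (0 points).
  x = 4: rhs = 4, matching y values: 2, 21 (2 points).
  x = 5: rhs = 15, matching y values: none (0 points).
  x = 6: rhs = 10, matching y values: none (0 points).
  x = 7: rhs = 18, matching y values: 8, 15 (2 points).
  x = 8: rhs = 22, matching y values: none (0 points).
  x = 9: rhs = 5, matching y values: none (0 points).
  x = 10: rhs = 19, matching y values: none (0 points).
  x = 11: rhs = 1, matching y values: 1, 22 (2 points).
  x = 12: rhs = 3, matching y values: 7, 16 (2 points).
  x = 13: rhs = 8, matching y values: 10, 13 (2 points).
  x = 14: rhs = 22, matching y values: none (0 points).
  x = 15: rhs = 5, matching y values: none (0 points).
  x = 16: rhs = 9, matching y values: 3, 20 (2 points).
  x = 17: rhs = 17, matching y values: none (0 points).
  x = 18: rhs = 12, matching y values: 9, 14 (2 points).
  x = 19: rhs = 0, matching y values: 0 (1 points).
  x = 20: rhs = 10, matching y values: none (0 points).
  x = 21: rhs = 2, matching y values: 5, 18 (2 points).
  x = 22: rhs = 5, matching y values: none (0 points).
Total affine count: 21.
Full point count |E(F_23)| = 21 + 1 = 22.
Hasse bound: |22 − (23+1)| = |-2| = 2 ≤ 2√23 ≈ 9.5917 ✓.


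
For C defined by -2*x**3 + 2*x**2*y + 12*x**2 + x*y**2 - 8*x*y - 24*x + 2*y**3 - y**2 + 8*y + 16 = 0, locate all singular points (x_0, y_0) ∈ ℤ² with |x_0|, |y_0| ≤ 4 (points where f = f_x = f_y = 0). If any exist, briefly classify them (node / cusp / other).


Singular points: {(2, 0)}; classification: cusp.

Compute partial derivatives:
  f_x = -6*x**2 + 4*x*y + 24*x + y**2 - 8*y - 24.
  f_y = 2*x**2 + 2*x*y - 8*x + 6*y**2 - 2*y + 8.
Scan x_0 ∈ {−4, ..., 4}. For each x_0, f_y(x_0, y) is a polynomial in y; find its integer roots y ∈ {−4, ..., 4}, then test f_x and f at those candidates.
  x = -4: f_y(-4, y) = 6*y**2 - 10*y + 72; no integer root y with |y| ≤ 4.
  x = -3: f_y(-3, y) = 6*y**2 - 8*y + 50; no integer root y with |y| ≤ 4.
  x = -2: f_y(-2, y) = 6*y**2 - 6*y + 32; no integer root y with |y| ≤ 4.
  x = -1: f_y(-1, y) = 6*y**2 - 4*y + 18; no integer root y with |y| ≤ 4.
  x = 0: f_y(0, y) = 6*y**2 - 2*y + 8; no integer root y with |y| ≤ 4.
  x = 1: f_y(1, y) = 6*y**2 + 2; no integer root y with |y| ≤ 4.
  x = 2: f_y(2, y) = 6*y**2 + 2*y; vanishes at y ∈ {0}. (2, 0): f_x = 0, f = 0 — SINGULAR.
  x = 3: f_y(3, y) = 6*y**2 + 4*y + 2; no integer root y with |y| ≤ 4.
  x = 4: f_y(4, y) = 6*y**2 + 6*y + 8; no integer root y with |y| ≤ 4.
Only singular point on the grid: (2, 0).
Classify: substitute x = 2 + u, y = 0 + v and expand: f = -2*u**3 + 2*u**2*v + u*v**2 + 2*v**3 + v**2.
No constant or linear terms (consistent with a singular point). Quadratic part: v**2. Cubic part: -2*u**3 + 2*u**2*v + u*v**2 + 2*v**3.
The quadratic part v**2 is a perfect square, so there is a single (double) tangent line v = 0, i.e. y = 0. Restricting the cubic part to that line (v = 0) leaves -2*u**3 ≠ 0, so f is not divisible by v and the branch is v² ≈ 2*u**3 to lowest order — this is a cusp.
Classification: cusp.
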